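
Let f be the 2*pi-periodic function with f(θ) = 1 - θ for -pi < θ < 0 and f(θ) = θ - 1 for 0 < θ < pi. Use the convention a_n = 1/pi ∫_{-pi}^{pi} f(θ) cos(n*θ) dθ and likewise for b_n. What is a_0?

pi

a_0 = 1/pi ∫_{-pi}^{pi} f(θ) dθ = 1/pi · (pi**2) = pi.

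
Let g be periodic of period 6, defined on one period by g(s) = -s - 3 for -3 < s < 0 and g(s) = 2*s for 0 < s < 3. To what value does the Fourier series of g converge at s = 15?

s = 15 differs from s = 3 by 2 full period(s), and the series is 6-periodic.
At s = 3 the one-sided limits are g(3^-) = 6 and g(3^+) = 0.
By Dirichlet's theorem the series converges to their average, [(6) + (0)]/2 = 3.

3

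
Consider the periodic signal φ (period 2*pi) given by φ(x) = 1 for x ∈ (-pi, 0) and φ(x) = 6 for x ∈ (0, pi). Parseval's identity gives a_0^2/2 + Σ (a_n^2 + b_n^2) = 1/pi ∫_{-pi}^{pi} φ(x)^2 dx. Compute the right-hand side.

1/pi ∫_{-pi}^{pi} φ(x)^2 dx = 1/pi · (37*pi) = 37.

37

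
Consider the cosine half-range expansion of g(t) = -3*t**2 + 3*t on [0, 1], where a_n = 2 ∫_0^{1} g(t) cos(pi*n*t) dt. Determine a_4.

-3/(4*pi**2)

a_4 = 2 ∫_0^{1} (-3*t**2 + 3*t) cos(4*pi*t) dt.
Integrating by parts twice (tabular method), an antiderivative of (-3*t**2 + 3*t) cos(4*pi*t) is -3*t**2*sin(4*pi*t)/(4*pi) + 3*t*sin(4*pi*t)/(4*pi) - 3*t*cos(4*pi*t)/(8*pi**2) + 3*sin(4*pi*t)/(32*pi**3) + 3*cos(4*pi*t)/(16*pi**2); evaluating from 0 to 1: ∫_{0}^{1} (-3*t**2 + 3*t) cos(4*pi*t) dt = (-3/(16*pi**2)) - (3/(16*pi**2)) = -3/(8*pi**2).
Hence a_4 = 2·(-3/(8*pi**2)) = -3/(4*pi**2).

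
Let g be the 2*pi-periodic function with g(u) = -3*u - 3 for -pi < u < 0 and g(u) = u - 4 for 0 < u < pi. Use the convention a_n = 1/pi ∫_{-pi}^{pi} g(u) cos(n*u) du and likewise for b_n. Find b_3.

b_3 = 1/pi ∫_{-pi}^{pi} g(u) sin(3*u) du.
Split the integral at the breakpoints.
Integrating by parts (boundary term plus one more integral), an antiderivative of (-3*u - 3) sin(3*u) is u*cos(3*u) - sin(3*u)/3 + cos(3*u); evaluating from -pi to 0: ∫_{-pi}^{0} (-3*u - 3) sin(3*u) du = (1) - (-1 + pi) = 2 - pi.
Integrating by parts (boundary term plus one more integral), an antiderivative of (u - 4) sin(3*u) is -u*cos(3*u)/3 + sin(3*u)/9 + 4*cos(3*u)/3; evaluating from 0 to pi: ∫_{0}^{pi} (u - 4) sin(3*u) du = (-4/3 + pi/3) - (4/3) = -8/3 + pi/3.
Summing the pieces and multiplying by (1/pi) gives b_3 = 2*(-pi - 1)/(3*pi).

2*(-pi - 1)/(3*pi)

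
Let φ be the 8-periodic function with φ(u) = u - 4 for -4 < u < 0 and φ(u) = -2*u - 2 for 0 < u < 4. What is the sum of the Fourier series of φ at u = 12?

u = 12 differs from u = 4 by 1 full period(s), and the series is 8-periodic.
At u = 4 the one-sided limits are φ(4^-) = -10 and φ(4^+) = -8.
By Dirichlet's theorem the series converges to their average, [(-10) + (-8)]/2 = -9.

-9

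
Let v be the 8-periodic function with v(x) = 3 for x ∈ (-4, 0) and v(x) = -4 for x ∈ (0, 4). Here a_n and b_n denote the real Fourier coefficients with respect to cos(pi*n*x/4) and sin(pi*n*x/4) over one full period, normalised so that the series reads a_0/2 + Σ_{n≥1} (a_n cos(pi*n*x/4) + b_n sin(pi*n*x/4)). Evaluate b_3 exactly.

-14/(3*pi)

b_3 = 1/4 ∫_{-4}^{4} v(x) sin(3*pi*x/4) dx.
Split the integral at the breakpoints.
Directly, an antiderivative of (3) sin(3*pi*x/4) is -4*cos(3*pi*x/4)/pi; evaluating from -4 to 0: ∫_{-4}^{0} (3) sin(3*pi*x/4) dx = (-4/pi) - (4/pi) = -8/pi.
Directly, an antiderivative of (-4) sin(3*pi*x/4) is 16*cos(3*pi*x/4)/(3*pi); evaluating from 0 to 4: ∫_{0}^{4} (-4) sin(3*pi*x/4) dx = (-16/(3*pi)) - (16/(3*pi)) = -32/(3*pi).
Summing the pieces and multiplying by (1/4) gives b_3 = -14/(3*pi).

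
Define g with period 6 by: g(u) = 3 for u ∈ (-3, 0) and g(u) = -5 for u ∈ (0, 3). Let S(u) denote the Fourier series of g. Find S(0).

-1

At u = 0 the one-sided limits are g(0^-) = 3 and g(0^+) = -5.
By Dirichlet's theorem the series converges to their average, [(3) + (-5)]/2 = -1.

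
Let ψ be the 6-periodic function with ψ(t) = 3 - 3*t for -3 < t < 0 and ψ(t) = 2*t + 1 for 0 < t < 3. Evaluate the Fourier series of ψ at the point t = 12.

2

t = 12 differs from t = 0 by 2 full period(s), and the series is 6-periodic.
At t = 0 the one-sided limits are ψ(0^-) = 3 and ψ(0^+) = 1.
By Dirichlet's theorem the series converges to their average, [(3) + (1)]/2 = 2.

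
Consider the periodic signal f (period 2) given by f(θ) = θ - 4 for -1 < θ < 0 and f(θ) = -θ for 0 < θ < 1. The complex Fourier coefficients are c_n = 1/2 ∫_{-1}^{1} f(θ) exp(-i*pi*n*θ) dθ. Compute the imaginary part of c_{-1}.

4/pi

Since f is real-valued, Im(c_{-1}) = -1/2 ∫_{-1}^{1} f(θ) sin(-pi*θ) dθ = b_{1}/2.
Split the integral at the breakpoints.
Integrating by parts (boundary term plus one more integral), an antiderivative of (θ - 4) sin(-pi*θ) is θ*cos(pi*θ)/pi - sin(pi*θ)/pi**2 - 4*cos(pi*θ)/pi; evaluating from -1 to 0: ∫_{-1}^{0} (θ - 4) sin(-pi*θ) dθ = (-4/pi) - (5/pi) = -9/pi.
Integrating by parts (boundary term plus one more integral), an antiderivative of (-θ) sin(-pi*θ) is -θ*cos(pi*θ)/pi + sin(pi*θ)/pi**2; evaluating from 0 to 1: ∫_{0}^{1} (-θ) sin(-pi*θ) dθ = (1/pi) - (0) = 1/pi.
So ∫_{-1}^{1} f(θ) sin(-pi*θ) dθ = -8/pi.
Hence Im(c_{-1}) = (-1/2)·(-8/pi) = 4/pi.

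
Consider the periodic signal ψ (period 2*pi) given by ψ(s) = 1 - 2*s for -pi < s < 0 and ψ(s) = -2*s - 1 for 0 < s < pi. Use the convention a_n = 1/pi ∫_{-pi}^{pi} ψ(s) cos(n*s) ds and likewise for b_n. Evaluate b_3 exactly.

b_3 = 1/pi ∫_{-pi}^{pi} ψ(s) sin(3*s) ds.
ψ is odd and sin(3*s) is odd, so the integrand is even and b_3 = 2/pi ∫_0^{pi} ψ(s) sin(3*s) ds.
Integrating by parts (boundary term plus one more integral), an antiderivative of (-2*s - 1) sin(3*s) is 2*s*cos(3*s)/3 - 2*sin(3*s)/9 + cos(3*s)/3; evaluating from 0 to pi: ∫_{0}^{pi} (-2*s - 1) sin(3*s) ds = (-2*pi/3 - 1/3) - (1/3) = -2*pi/3 - 2/3.
Hence b_3 = (2/pi)·(-2*pi/3 - 2/3) = 4*(-pi - 1)/(3*pi).

4*(-pi - 1)/(3*pi)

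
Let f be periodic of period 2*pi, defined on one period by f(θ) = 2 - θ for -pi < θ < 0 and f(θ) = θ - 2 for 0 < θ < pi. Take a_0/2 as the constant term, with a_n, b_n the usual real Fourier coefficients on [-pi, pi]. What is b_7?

b_7 = 1/pi ∫_{-pi}^{pi} f(θ) sin(7*θ) dθ.
Split the integral at the breakpoints.
Integrating by parts (boundary term plus one more integral), an antiderivative of (2 - θ) sin(7*θ) is θ*cos(7*θ)/7 - sin(7*θ)/49 - 2*cos(7*θ)/7; evaluating from -pi to 0: ∫_{-pi}^{0} (2 - θ) sin(7*θ) dθ = (-2/7) - (2/7 + pi/7) = -4/7 - pi/7.
Integrating by parts (boundary term plus one more integral), an antiderivative of (θ - 2) sin(7*θ) is -θ*cos(7*θ)/7 + sin(7*θ)/49 + 2*cos(7*θ)/7; evaluating from 0 to pi: ∫_{0}^{pi} (θ - 2) sin(7*θ) dθ = (-2/7 + pi/7) - (2/7) = -4/7 + pi/7.
Summing the pieces and multiplying by (1/pi) gives b_7 = -8/(7*pi).

-8/(7*pi)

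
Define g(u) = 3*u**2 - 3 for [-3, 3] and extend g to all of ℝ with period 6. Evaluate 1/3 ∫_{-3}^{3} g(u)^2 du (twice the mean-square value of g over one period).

1008/5

1/3 ∫_{-3}^{3} g(u)^2 du = 1/3 · (3024/5) = 1008/5.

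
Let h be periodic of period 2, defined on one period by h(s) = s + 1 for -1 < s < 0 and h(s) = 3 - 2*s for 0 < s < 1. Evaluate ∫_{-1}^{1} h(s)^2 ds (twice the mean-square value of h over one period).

∫_{-1}^{1} h(s)^2 ds = 14/3.

14/3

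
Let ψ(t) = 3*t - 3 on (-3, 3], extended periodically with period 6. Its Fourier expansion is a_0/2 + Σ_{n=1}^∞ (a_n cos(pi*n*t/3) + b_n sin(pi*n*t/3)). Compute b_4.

-9/(2*pi)

b_4 = 1/3 ∫_{-3}^{3} ψ(t) sin(4*pi*t/3) dt.
Integrating by parts (boundary term plus one more integral), an antiderivative of (3*t - 3) sin(4*pi*t/3) is -9*t*cos(4*pi*t/3)/(4*pi) + 27*sin(4*pi*t/3)/(16*pi**2) + 9*cos(4*pi*t/3)/(4*pi); evaluating from -3 to 3: ∫_{-3}^{3} (3*t - 3) sin(4*pi*t/3) dt = (-9/(2*pi)) - (9/pi) = -27/(2*pi).
Hence b_4 = (1/3)·(-27/(2*pi)) = -9/(2*pi).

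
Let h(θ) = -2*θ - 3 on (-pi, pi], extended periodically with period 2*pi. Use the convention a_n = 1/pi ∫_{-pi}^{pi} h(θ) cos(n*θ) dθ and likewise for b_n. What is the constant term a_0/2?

a_0 = 1/pi ∫_{-pi}^{pi} h(θ) dθ = 1/pi · (-6*pi) = -6.
So the constant term a_0/2 = -3.

-3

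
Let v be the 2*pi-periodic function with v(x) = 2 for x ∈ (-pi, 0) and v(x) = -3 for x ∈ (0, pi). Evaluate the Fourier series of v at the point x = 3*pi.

x = 3*pi differs from x = pi by 1 full period(s), and the series is 2*pi-periodic.
At x = pi the one-sided limits are v(pi^-) = -3 and v(pi^+) = 2.
By Dirichlet's theorem the series converges to their average, [(-3) + (2)]/2 = -1/2.

-1/2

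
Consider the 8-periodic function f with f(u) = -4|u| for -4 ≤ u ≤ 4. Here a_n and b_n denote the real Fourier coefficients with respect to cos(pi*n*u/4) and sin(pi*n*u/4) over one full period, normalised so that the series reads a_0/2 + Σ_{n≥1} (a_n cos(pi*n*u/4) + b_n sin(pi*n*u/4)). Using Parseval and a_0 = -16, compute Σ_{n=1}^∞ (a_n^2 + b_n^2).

128/3

Parseval: a_0^2/2 + Σ_{n≥1} (a_n^2+b_n^2) = 1/4 ∫_{-4}^{4} f(u)^2 du = 512/3.
Subtract a_0^2/2 = 128: Σ (a_n^2+b_n^2) = 128/3.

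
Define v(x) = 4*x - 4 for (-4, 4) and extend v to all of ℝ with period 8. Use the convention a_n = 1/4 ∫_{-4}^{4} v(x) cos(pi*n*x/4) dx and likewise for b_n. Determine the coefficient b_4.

-8/pi

b_4 = 1/4 ∫_{-4}^{4} v(x) sin(pi*x) dx.
Integrating by parts (boundary term plus one more integral), an antiderivative of (4*x - 4) sin(pi*x) is -4*x*cos(pi*x)/pi + 4*sin(pi*x)/pi**2 + 4*cos(pi*x)/pi; evaluating from -4 to 4: ∫_{-4}^{4} (4*x - 4) sin(pi*x) dx = (-12/pi) - (20/pi) = -32/pi.
Hence b_4 = (1/4)·(-32/pi) = -8/pi.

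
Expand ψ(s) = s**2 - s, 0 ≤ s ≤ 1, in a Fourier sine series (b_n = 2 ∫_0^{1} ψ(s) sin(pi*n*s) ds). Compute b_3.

-8/(27*pi**3)

b_3 = 2 ∫_0^{1} (s**2 - s) sin(3*pi*s) ds.
Integrating by parts twice (tabular method), an antiderivative of (s**2 - s) sin(3*pi*s) is -s**2*cos(3*pi*s)/(3*pi) + 2*s*sin(3*pi*s)/(9*pi**2) + s*cos(3*pi*s)/(3*pi) - sin(3*pi*s)/(9*pi**2) + 2*cos(3*pi*s)/(27*pi**3); evaluating from 0 to 1: ∫_{0}^{1} (s**2 - s) sin(3*pi*s) ds = (-2/(27*pi**3)) - (2/(27*pi**3)) = -4/(27*pi**3).
Hence b_3 = 2·(-4/(27*pi**3)) = -8/(27*pi**3).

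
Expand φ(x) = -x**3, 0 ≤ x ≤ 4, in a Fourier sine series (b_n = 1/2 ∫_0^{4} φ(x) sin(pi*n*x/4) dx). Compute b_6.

b_6 = 1/2 ∫_0^{4} (-x**3) sin(3*pi*x/2) dx.
Integrating by parts three times (tabular method), an antiderivative of (-x**3) sin(3*pi*x/2) is 2*x**3*cos(3*pi*x/2)/(3*pi) - 4*x**2*sin(3*pi*x/2)/(3*pi**2) - 16*x*cos(3*pi*x/2)/(9*pi**3) + 32*sin(3*pi*x/2)/(27*pi**4); evaluating from 0 to 4: ∫_{0}^{4} (-x**3) sin(3*pi*x/2) dx = (64*(-1 + 6*pi**2)/(9*pi**3)) - (0) = 64*(-1 + 6*pi**2)/(9*pi**3).
Hence b_6 = (1/2)·(64*(-1 + 6*pi**2)/(9*pi**3)) = 32*(-1 + 6*pi**2)/(9*pi**3).

32*(-1 + 6*pi**2)/(9*pi**3)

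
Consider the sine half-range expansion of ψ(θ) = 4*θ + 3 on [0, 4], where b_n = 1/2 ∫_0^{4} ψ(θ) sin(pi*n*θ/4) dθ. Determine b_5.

b_5 = 1/2 ∫_0^{4} (4*θ + 3) sin(5*pi*θ/4) dθ.
Integrating by parts (boundary term plus one more integral), an antiderivative of (4*θ + 3) sin(5*pi*θ/4) is -16*θ*cos(5*pi*θ/4)/(5*pi) + 64*sin(5*pi*θ/4)/(25*pi**2) - 12*cos(5*pi*θ/4)/(5*pi); evaluating from 0 to 4: ∫_{0}^{4} (4*θ + 3) sin(5*pi*θ/4) dθ = (76/(5*pi)) - (-12/(5*pi)) = 88/(5*pi).
Hence b_5 = (1/2)·(88/(5*pi)) = 44/(5*pi).

44/(5*pi)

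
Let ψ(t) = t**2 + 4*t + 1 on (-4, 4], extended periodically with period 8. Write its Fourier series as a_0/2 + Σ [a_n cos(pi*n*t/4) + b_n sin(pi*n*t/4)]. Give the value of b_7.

b_7 = 1/4 ∫_{-4}^{4} ψ(t) sin(7*pi*t/4) dt.
Integrating by parts twice (tabular method), an antiderivative of (t**2 + 4*t + 1) sin(7*pi*t/4) is -4*t**2*cos(7*pi*t/4)/(7*pi) + 32*t*sin(7*pi*t/4)/(49*pi**2) - 16*t*cos(7*pi*t/4)/(7*pi) + 64*sin(7*pi*t/4)/(49*pi**2) - 4*cos(7*pi*t/4)/(7*pi) + 128*cos(7*pi*t/4)/(343*pi**3); evaluating from -4 to 4: ∫_{-4}^{4} (t**2 + 4*t + 1) sin(7*pi*t/4) dt = (4*(-32 + 1617*pi**2)/(343*pi**3)) - (4*(-32 + 49*pi**2)/(343*pi**3)) = 128/(7*pi).
Hence b_7 = (1/4)·(128/(7*pi)) = 32/(7*pi).

32/(7*pi)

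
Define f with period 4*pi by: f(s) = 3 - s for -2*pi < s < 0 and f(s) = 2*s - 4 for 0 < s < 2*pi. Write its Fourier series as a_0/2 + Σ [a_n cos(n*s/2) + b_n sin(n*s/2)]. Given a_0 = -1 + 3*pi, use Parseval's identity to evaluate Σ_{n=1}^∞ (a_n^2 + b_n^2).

Parseval: a_0^2/2 + Σ_{n≥1} (a_n^2+b_n^2) = (1/(2*pi)) ∫_{-2*pi}^{2*pi} f(s)^2 ds = -10*pi + 25 + 20*pi**2/3.
Subtract a_0^2/2 = (1 - 3*pi)**2/2: Σ (a_n^2+b_n^2) = -7*pi + 13*pi**2/6 + 49/2.

-7*pi + 13*pi**2/6 + 49/2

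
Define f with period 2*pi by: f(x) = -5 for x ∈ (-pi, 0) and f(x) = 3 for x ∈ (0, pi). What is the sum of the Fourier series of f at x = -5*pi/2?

-5

x = -5*pi/2 differs from x = -pi/2 by -1 full period(s), and the series is 2*pi-periodic.
f is continuous at x = -pi/2 with value -5, so the series converges to -5 there.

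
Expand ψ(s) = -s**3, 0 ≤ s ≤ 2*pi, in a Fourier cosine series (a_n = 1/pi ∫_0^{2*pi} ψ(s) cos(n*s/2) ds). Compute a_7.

48*(-4 + 49*pi**2)/(2401*pi)

a_7 = 1/pi ∫_0^{2*pi} (-s**3) cos(7*s/2) ds.
Integrating by parts three times (tabular method), an antiderivative of (-s**3) cos(7*s/2) is -2*s**3*sin(7*s/2)/7 - 12*s**2*cos(7*s/2)/49 + 48*s*sin(7*s/2)/343 + 96*cos(7*s/2)/2401; evaluating from 0 to 2*pi: ∫_{0}^{2*pi} (-s**3) cos(7*s/2) ds = (-96/2401 + 48*pi**2/49) - (96/2401) = -192/2401 + 48*pi**2/49.
Hence a_7 = (1/pi)·(-192/2401 + 48*pi**2/49) = 48*(-4 + 49*pi**2)/(2401*pi).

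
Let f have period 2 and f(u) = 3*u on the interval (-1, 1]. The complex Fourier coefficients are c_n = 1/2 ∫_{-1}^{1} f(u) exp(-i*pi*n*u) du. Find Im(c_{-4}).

-3/(4*pi)

Since f is real-valued, Im(c_{-4}) = -1/2 ∫_{-1}^{1} f(u) sin(-4*pi*u) du = b_{4}/2.
f is odd and sin(-4*pi*u) is odd, so the integrand is even: ∫_{-1}^{1} f(u) sin(-4*pi*u) du = 2∫_0^{1} f(u) sin(-4*pi*u) du.
Integrating by parts (boundary term plus one more integral), an antiderivative of (3*u) sin(-4*pi*u) is 3*u*cos(4*pi*u)/(4*pi) - 3*sin(4*pi*u)/(16*pi**2); evaluating from 0 to 1: ∫_{0}^{1} (3*u) sin(-4*pi*u) du = (3/(4*pi)) - (0) = 3/(4*pi).
So ∫_{-1}^{1} f(u) sin(-4*pi*u) du = 3/(2*pi).
Hence Im(c_{-4}) = (-1/2)·(3/(2*pi)) = -3/(4*pi).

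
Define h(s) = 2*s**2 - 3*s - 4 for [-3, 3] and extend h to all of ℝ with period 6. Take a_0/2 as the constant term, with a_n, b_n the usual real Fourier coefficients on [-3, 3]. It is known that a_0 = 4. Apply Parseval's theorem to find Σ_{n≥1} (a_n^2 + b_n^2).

Parseval: a_0^2/2 + Σ_{n≥1} (a_n^2+b_n^2) = 1/3 ∫_{-3}^{3} h(s)^2 ds = 598/5.
Subtract a_0^2/2 = 8: Σ (a_n^2+b_n^2) = 558/5.

558/5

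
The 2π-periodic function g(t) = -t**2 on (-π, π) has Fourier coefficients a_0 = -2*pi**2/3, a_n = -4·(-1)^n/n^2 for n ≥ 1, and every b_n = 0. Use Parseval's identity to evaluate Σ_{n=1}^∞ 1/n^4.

pi**4/90

Parseval: a_0^2/2 + Σ a_n^2 = (1/π) ∫_{-π}^{π} g(t)^2 dt = 2*pi**4/5.
Subtract a_0^2/2 = 2*pi**4/9: Σ a_n^2 = 8*pi**4/45.
Since a_n^2 = 16/n^4, Σ 1/n^4 = pi**4/90.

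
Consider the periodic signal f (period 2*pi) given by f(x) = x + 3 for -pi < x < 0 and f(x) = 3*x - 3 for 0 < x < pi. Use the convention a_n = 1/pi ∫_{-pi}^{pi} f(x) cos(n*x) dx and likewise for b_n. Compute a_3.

a_3 = 1/pi ∫_{-pi}^{pi} f(x) cos(3*x) dx.
Split the integral at the breakpoints.
Integrating by parts (boundary term plus one more integral), an antiderivative of (x + 3) cos(3*x) is x*sin(3*x)/3 + sin(3*x) + cos(3*x)/9; evaluating from -pi to 0: ∫_{-pi}^{0} (x + 3) cos(3*x) dx = (1/9) - (-1/9) = 2/9.
Integrating by parts (boundary term plus one more integral), an antiderivative of (3*x - 3) cos(3*x) is x*sin(3*x) - sin(3*x) + cos(3*x)/3; evaluating from 0 to pi: ∫_{0}^{pi} (3*x - 3) cos(3*x) dx = (-1/3) - (1/3) = -2/3.
Summing the pieces and multiplying by (1/pi) gives a_3 = -4/(9*pi).

-4/(9*pi)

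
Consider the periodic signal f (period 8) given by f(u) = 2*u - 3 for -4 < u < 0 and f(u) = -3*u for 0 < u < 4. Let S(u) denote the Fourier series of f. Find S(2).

-6

f is continuous at u = 2 with value -6, so the series converges to -6 there.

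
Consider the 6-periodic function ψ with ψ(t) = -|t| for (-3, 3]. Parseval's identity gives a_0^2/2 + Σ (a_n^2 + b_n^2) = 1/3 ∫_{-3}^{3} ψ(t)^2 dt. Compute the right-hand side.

1/3 ∫_{-3}^{3} ψ(t)^2 dt = 1/3 · (18) = 6.

6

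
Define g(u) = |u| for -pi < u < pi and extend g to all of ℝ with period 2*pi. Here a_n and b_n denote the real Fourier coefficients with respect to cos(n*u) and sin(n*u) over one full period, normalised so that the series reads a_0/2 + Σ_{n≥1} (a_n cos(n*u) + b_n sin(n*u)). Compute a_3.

a_3 = 1/pi ∫_{-pi}^{pi} g(u) cos(3*u) du.
g is even and cos(3*u) is even, so the integrand is even and a_3 = 2/pi ∫_0^{pi} g(u) cos(3*u) du.
Integrating by parts (boundary term plus one more integral), an antiderivative of (u) cos(3*u) is u*sin(3*u)/3 + cos(3*u)/9; evaluating from 0 to pi: ∫_{0}^{pi} (u) cos(3*u) du = (-1/9) - (1/9) = -2/9.
Hence a_3 = (2/pi)·(-2/9) = -4/(9*pi).

-4/(9*pi)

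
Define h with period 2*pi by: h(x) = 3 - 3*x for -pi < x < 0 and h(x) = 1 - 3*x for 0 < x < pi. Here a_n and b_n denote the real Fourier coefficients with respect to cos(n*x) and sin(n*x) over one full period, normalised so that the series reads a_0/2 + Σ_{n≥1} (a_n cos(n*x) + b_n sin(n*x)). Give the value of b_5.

b_5 = 1/pi ∫_{-pi}^{pi} h(x) sin(5*x) dx.
Split the integral at the breakpoints.
Integrating by parts (boundary term plus one more integral), an antiderivative of (3 - 3*x) sin(5*x) is 3*x*cos(5*x)/5 - 3*sin(5*x)/25 - 3*cos(5*x)/5; evaluating from -pi to 0: ∫_{-pi}^{0} (3 - 3*x) sin(5*x) dx = (-3/5) - (3/5 + 3*pi/5) = -3*pi/5 - 6/5.
Integrating by parts (boundary term plus one more integral), an antiderivative of (1 - 3*x) sin(5*x) is 3*x*cos(5*x)/5 - 3*sin(5*x)/25 - cos(5*x)/5; evaluating from 0 to pi: ∫_{0}^{pi} (1 - 3*x) sin(5*x) dx = (1/5 - 3*pi/5) - (-1/5) = 2/5 - 3*pi/5.
Summing the pieces and multiplying by (1/pi) gives b_5 = 2*(-3*pi - 2)/(5*pi).

2*(-3*pi - 2)/(5*pi)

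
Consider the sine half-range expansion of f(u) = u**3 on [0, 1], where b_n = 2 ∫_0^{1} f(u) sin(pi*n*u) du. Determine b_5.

2*(-6 + 25*pi**2)/(125*pi**3)

b_5 = 2 ∫_0^{1} (u**3) sin(5*pi*u) du.
Integrating by parts three times (tabular method), an antiderivative of (u**3) sin(5*pi*u) is -u**3*cos(5*pi*u)/(5*pi) + 3*u**2*sin(5*pi*u)/(25*pi**2) + 6*u*cos(5*pi*u)/(125*pi**3) - 6*sin(5*pi*u)/(625*pi**4); evaluating from 0 to 1: ∫_{0}^{1} (u**3) sin(5*pi*u) du = ((-6 + 25*pi**2)/(125*pi**3)) - (0) = (-6 + 25*pi**2)/(125*pi**3).
Hence b_5 = 2·((-6 + 25*pi**2)/(125*pi**3)) = 2*(-6 + 25*pi**2)/(125*pi**3).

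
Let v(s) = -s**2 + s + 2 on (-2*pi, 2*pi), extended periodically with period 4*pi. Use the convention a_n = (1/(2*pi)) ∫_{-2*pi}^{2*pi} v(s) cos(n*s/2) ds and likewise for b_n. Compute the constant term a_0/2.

a_0 = (1/(2*pi)) ∫_{-2*pi}^{2*pi} v(s) ds = (1/(2*pi)) · (-16*pi**3/3 + 8*pi) = 4 - 8*pi**2/3.
So the constant term a_0/2 = 2 - 4*pi**2/3.

2 - 4*pi**2/3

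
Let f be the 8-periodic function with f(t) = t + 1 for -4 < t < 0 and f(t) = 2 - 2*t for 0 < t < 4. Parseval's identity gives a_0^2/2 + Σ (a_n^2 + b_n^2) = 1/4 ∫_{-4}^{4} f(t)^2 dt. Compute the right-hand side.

1/4 ∫_{-4}^{4} f(t)^2 dt = 1/4 · (140/3) = 35/3.

35/3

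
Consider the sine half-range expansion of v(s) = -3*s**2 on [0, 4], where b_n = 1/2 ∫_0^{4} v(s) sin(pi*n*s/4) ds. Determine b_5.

b_5 = 1/2 ∫_0^{4} (-3*s**2) sin(5*pi*s/4) ds.
Integrating by parts twice (tabular method), an antiderivative of (-3*s**2) sin(5*pi*s/4) is 12*s**2*cos(5*pi*s/4)/(5*pi) - 96*s*sin(5*pi*s/4)/(25*pi**2) - 384*cos(5*pi*s/4)/(125*pi**3); evaluating from 0 to 4: ∫_{0}^{4} (-3*s**2) sin(5*pi*s/4) ds = (192*(2 - 25*pi**2)/(125*pi**3)) - (-384/(125*pi**3)) = 192*(4 - 25*pi**2)/(125*pi**3).
Hence b_5 = (1/2)·(192*(4 - 25*pi**2)/(125*pi**3)) = 96*(4 - 25*pi**2)/(125*pi**3).

96*(4 - 25*pi**2)/(125*pi**3)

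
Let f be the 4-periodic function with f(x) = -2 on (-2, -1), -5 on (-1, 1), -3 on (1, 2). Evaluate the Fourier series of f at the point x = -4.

-5

x = -4 differs from x = 0 by -1 full period(s), and the series is 4-periodic.
f is continuous at x = 0 with value -5, so the series converges to -5 there.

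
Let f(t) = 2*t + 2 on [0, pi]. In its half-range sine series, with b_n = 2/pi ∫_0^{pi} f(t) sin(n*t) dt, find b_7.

b_7 = 2/pi ∫_0^{pi} (2*t + 2) sin(7*t) dt.
Integrating by parts (boundary term plus one more integral), an antiderivative of (2*t + 2) sin(7*t) is -2*t*cos(7*t)/7 + 2*sin(7*t)/49 - 2*cos(7*t)/7; evaluating from 0 to pi: ∫_{0}^{pi} (2*t + 2) sin(7*t) dt = (2/7 + 2*pi/7) - (-2/7) = 4/7 + 2*pi/7.
Hence b_7 = (2/pi)·(4/7 + 2*pi/7) = 4*(2 + pi)/(7*pi).

4*(2 + pi)/(7*pi)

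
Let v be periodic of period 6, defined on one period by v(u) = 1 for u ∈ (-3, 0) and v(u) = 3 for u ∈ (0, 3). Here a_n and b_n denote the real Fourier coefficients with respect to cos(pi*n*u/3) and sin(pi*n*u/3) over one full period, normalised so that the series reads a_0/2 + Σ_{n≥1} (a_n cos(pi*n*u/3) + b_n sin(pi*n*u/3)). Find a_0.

4

a_0 = 1/3 ∫_{-3}^{3} v(u) du = 1/3 · (12) = 4.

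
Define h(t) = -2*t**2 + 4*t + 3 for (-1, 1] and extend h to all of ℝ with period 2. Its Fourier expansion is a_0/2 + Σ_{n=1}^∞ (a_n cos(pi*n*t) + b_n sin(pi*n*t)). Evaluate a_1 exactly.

a_1 = ∫_{-1}^{1} h(t) cos(pi*t) dt.
Integrating by parts twice (tabular method), an antiderivative of (-2*t**2 + 4*t + 3) cos(pi*t) is -2*t**2*sin(pi*t)/pi + 4*t*sin(pi*t)/pi - 4*t*cos(pi*t)/pi**2 + 4*sin(pi*t)/pi**3 + 3*sin(pi*t)/pi + 4*cos(pi*t)/pi**2; evaluating from -1 to 1: ∫_{-1}^{1} (-2*t**2 + 4*t + 3) cos(pi*t) dt = (0) - (-8/pi**2) = 8/pi**2.
Hence a_1 = 8/pi**2.

8/pi**2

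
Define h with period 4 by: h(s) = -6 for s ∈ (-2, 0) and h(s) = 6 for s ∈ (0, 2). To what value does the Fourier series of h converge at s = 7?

s = 7 differs from s = -1 by 2 full period(s), and the series is 4-periodic.
h is continuous at s = -1 with value -6, so the series converges to -6 there.

-6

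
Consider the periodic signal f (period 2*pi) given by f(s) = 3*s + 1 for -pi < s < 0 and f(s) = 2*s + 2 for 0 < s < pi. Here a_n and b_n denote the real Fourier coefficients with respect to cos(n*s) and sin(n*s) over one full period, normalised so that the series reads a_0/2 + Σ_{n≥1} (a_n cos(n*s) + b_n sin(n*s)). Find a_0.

3 - pi/2

a_0 = 1/pi ∫_{-pi}^{pi} f(s) ds = 1/pi · (pi*(6 - pi)/2) = 3 - pi/2.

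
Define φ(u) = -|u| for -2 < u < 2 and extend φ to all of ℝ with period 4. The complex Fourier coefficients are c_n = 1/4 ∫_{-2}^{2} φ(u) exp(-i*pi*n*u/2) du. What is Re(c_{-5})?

4/(25*pi**2)

Since φ is real-valued, Re(c_{-5}) = 1/4 ∫_{-2}^{2} φ(u) cos(-5*pi*u/2) du = a_{5}/2.
φ is even and cos(-5*pi*u/2) is even, so the integrand is even: ∫_{-2}^{2} φ(u) cos(-5*pi*u/2) du = 2∫_0^{2} φ(u) cos(-5*pi*u/2) du.
Integrating by parts (boundary term plus one more integral), an antiderivative of (-u) cos(-5*pi*u/2) is -2*u*sin(5*pi*u/2)/(5*pi) - 4*cos(5*pi*u/2)/(25*pi**2); evaluating from 0 to 2: ∫_{0}^{2} (-u) cos(-5*pi*u/2) du = (4/(25*pi**2)) - (-4/(25*pi**2)) = 8/(25*pi**2).
So ∫_{-2}^{2} φ(u) cos(-5*pi*u/2) du = 16/(25*pi**2).
Hence Re(c_{-5}) = (1/4)·(16/(25*pi**2)) = 4/(25*pi**2).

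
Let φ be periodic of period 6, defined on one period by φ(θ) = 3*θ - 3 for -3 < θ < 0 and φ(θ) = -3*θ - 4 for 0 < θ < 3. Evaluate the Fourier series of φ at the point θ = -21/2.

θ = -21/2 differs from θ = 3/2 by -2 full period(s), and the series is 6-periodic.
φ is continuous at θ = 3/2 with value -17/2, so the series converges to -17/2 there.

-17/2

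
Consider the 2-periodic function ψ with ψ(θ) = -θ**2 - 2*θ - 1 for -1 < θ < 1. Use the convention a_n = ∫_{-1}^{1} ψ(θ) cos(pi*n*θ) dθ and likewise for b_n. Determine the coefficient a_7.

4/(49*pi**2)

a_7 = ∫_{-1}^{1} ψ(θ) cos(7*pi*θ) dθ.
Integrating by parts twice (tabular method), an antiderivative of (-θ**2 - 2*θ - 1) cos(7*pi*θ) is -θ**2*sin(7*pi*θ)/(7*pi) - 2*θ*sin(7*pi*θ)/(7*pi) - 2*θ*cos(7*pi*θ)/(49*pi**2) - sin(7*pi*θ)/(7*pi) + 2*sin(7*pi*θ)/(343*pi**3) - 2*cos(7*pi*θ)/(49*pi**2); evaluating from -1 to 1: ∫_{-1}^{1} (-θ**2 - 2*θ - 1) cos(7*pi*θ) dθ = (4/(49*pi**2)) - (0) = 4/(49*pi**2).
Hence a_7 = 4/(49*pi**2).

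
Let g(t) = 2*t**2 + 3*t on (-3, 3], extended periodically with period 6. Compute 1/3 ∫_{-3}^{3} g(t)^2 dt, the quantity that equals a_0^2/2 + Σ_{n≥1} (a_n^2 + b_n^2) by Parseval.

918/5

1/3 ∫_{-3}^{3} g(t)^2 dt = 1/3 · (2754/5) = 918/5.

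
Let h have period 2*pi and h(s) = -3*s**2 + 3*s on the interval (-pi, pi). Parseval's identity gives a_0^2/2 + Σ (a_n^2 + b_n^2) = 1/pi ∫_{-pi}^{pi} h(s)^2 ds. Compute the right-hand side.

1/pi ∫_{-pi}^{pi} h(s)^2 ds = 1/pi · (pi**3*(6 + 18*pi**2/5)) = pi**2*(6 + 18*pi**2/5).

pi**2*(6 + 18*pi**2/5)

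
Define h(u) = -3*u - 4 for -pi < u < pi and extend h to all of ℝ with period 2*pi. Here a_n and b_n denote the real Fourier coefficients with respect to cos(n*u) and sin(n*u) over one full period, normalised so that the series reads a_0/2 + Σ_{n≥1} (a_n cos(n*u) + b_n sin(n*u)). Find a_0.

-8

a_0 = 1/pi ∫_{-pi}^{pi} h(u) du = 1/pi · (-8*pi) = -8.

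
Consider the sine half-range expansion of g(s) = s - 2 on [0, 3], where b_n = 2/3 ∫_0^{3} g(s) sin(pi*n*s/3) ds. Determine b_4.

-3/(2*pi)

b_4 = 2/3 ∫_0^{3} (s - 2) sin(4*pi*s/3) ds.
Integrating by parts (boundary term plus one more integral), an antiderivative of (s - 2) sin(4*pi*s/3) is -3*s*cos(4*pi*s/3)/(4*pi) + 9*sin(4*pi*s/3)/(16*pi**2) + 3*cos(4*pi*s/3)/(2*pi); evaluating from 0 to 3: ∫_{0}^{3} (s - 2) sin(4*pi*s/3) ds = (-3/(4*pi)) - (3/(2*pi)) = -9/(4*pi).
Hence b_4 = (2/3)·(-9/(4*pi)) = -3/(2*pi).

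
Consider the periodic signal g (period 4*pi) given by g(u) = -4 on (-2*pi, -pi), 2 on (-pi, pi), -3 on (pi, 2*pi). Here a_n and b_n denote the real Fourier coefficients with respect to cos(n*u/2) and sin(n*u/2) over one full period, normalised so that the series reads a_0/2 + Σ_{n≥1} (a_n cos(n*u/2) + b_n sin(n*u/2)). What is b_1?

b_1 = (1/(2*pi)) ∫_{-2*pi}^{2*pi} g(u) sin(u/2) du.
Split the integral at the breakpoints.
Directly, an antiderivative of (-4) sin(u/2) is 8*cos(u/2); evaluating from -2*pi to -pi: ∫_{-2*pi}^{-pi} (-4) sin(u/2) du = (0) - (-8) = 8.
Directly, an antiderivative of (2) sin(u/2) is -4*cos(u/2); evaluating from -pi to pi: ∫_{-pi}^{pi} (2) sin(u/2) du = (0) - (0) = 0.
Directly, an antiderivative of (-3) sin(u/2) is 6*cos(u/2); evaluating from pi to 2*pi: ∫_{pi}^{2*pi} (-3) sin(u/2) du = (-6) - (0) = -6.
Summing the pieces and multiplying by (1/(2*pi)) gives b_1 = 1/pi.

1/pi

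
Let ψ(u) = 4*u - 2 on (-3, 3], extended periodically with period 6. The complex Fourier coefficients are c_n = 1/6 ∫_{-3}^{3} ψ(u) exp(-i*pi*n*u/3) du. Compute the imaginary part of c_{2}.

Since ψ is real-valued, Im(c_{2}) = -1/6 ∫_{-3}^{3} ψ(u) sin(2*pi*u/3) du = -b_{2}/2.
Integrating by parts (boundary term plus one more integral), an antiderivative of (4*u - 2) sin(2*pi*u/3) is -6*u*cos(2*pi*u/3)/pi + 9*sin(2*pi*u/3)/pi**2 + 3*cos(2*pi*u/3)/pi; evaluating from -3 to 3: ∫_{-3}^{3} (4*u - 2) sin(2*pi*u/3) du = (-15/pi) - (21/pi) = -36/pi.
Hence Im(c_{2}) = (-1/6)·(-36/pi) = 6/pi.

6/pi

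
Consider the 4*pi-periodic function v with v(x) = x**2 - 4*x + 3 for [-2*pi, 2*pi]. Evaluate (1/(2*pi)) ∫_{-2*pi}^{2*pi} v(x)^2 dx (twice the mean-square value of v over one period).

18 + 176*pi**2/3 + 32*pi**4/5

(1/(2*pi)) ∫_{-2*pi}^{2*pi} v(x)^2 dx = (1/(2*pi)) · (4*pi*(135 + 440*pi**2 + 48*pi**4)/15) = 18 + 176*pi**2/3 + 32*pi**4/5.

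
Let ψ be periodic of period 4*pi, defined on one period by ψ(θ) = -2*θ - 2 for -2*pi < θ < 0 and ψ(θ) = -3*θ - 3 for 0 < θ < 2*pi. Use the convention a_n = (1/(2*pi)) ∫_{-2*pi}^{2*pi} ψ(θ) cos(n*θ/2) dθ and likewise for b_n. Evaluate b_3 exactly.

2*(-5*pi - 1)/(3*pi)

b_3 = (1/(2*pi)) ∫_{-2*pi}^{2*pi} ψ(θ) sin(3*θ/2) dθ.
Split the integral at the breakpoints.
Integrating by parts (boundary term plus one more integral), an antiderivative of (-2*θ - 2) sin(3*θ/2) is 4*θ*cos(3*θ/2)/3 - 8*sin(3*θ/2)/9 + 4*cos(3*θ/2)/3; evaluating from -2*pi to 0: ∫_{-2*pi}^{0} (-2*θ - 2) sin(3*θ/2) dθ = (4/3) - (-4/3 + 8*pi/3) = 8/3 - 8*pi/3.
Integrating by parts (boundary term plus one more integral), an antiderivative of (-3*θ - 3) sin(3*θ/2) is 2*θ*cos(3*θ/2) - 4*sin(3*θ/2)/3 + 2*cos(3*θ/2); evaluating from 0 to 2*pi: ∫_{0}^{2*pi} (-3*θ - 3) sin(3*θ/2) dθ = (-4*pi - 2) - (2) = -4*pi - 4.
Summing the pieces and multiplying by (1/(2*pi)) gives b_3 = 2*(-5*pi - 1)/(3*pi).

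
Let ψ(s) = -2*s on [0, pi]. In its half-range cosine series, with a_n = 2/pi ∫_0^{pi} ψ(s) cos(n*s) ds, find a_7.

8/(49*pi)

a_7 = 2/pi ∫_0^{pi} (-2*s) cos(7*s) ds.
Integrating by parts (boundary term plus one more integral), an antiderivative of (-2*s) cos(7*s) is -2*s*sin(7*s)/7 - 2*cos(7*s)/49; evaluating from 0 to pi: ∫_{0}^{pi} (-2*s) cos(7*s) ds = (2/49) - (-2/49) = 4/49.
Hence a_7 = (2/pi)·(4/49) = 8/(49*pi).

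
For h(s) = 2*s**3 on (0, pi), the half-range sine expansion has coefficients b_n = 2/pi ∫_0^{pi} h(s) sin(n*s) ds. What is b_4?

3/8 - pi**2

b_4 = 2/pi ∫_0^{pi} (2*s**3) sin(4*s) ds.
Integrating by parts three times (tabular method), an antiderivative of (2*s**3) sin(4*s) is -s**3*cos(4*s)/2 + 3*s**2*sin(4*s)/8 + 3*s*cos(4*s)/16 - 3*sin(4*s)/64; evaluating from 0 to pi: ∫_{0}^{pi} (2*s**3) sin(4*s) ds = (pi*(3 - 8*pi**2)/16) - (0) = pi*(3 - 8*pi**2)/16.
Hence b_4 = (2/pi)·(pi*(3 - 8*pi**2)/16) = 3/8 - pi**2.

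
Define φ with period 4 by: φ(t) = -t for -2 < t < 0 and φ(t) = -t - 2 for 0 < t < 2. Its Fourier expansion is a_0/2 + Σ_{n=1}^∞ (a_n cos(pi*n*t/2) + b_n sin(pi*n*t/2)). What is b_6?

b_6 = 1/2 ∫_{-2}^{2} φ(t) sin(3*pi*t) dt.
Split the integral at the breakpoints.
Integrating by parts (boundary term plus one more integral), an antiderivative of (-t) sin(3*pi*t) is t*cos(3*pi*t)/(3*pi) - sin(3*pi*t)/(9*pi**2); evaluating from -2 to 0: ∫_{-2}^{0} (-t) sin(3*pi*t) dt = (0) - (-2/(3*pi)) = 2/(3*pi).
Integrating by parts (boundary term plus one more integral), an antiderivative of (-t - 2) sin(3*pi*t) is t*cos(3*pi*t)/(3*pi) - sin(3*pi*t)/(9*pi**2) + 2*cos(3*pi*t)/(3*pi); evaluating from 0 to 2: ∫_{0}^{2} (-t - 2) sin(3*pi*t) dt = (4/(3*pi)) - (2/(3*pi)) = 2/(3*pi).
Summing the pieces and multiplying by (1/2) gives b_6 = 2/(3*pi).

2/(3*pi)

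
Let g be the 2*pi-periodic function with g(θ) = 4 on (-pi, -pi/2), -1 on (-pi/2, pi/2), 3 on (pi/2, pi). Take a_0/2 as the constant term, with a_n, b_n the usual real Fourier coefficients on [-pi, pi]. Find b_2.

b_2 = 1/pi ∫_{-pi}^{pi} g(θ) sin(2*θ) dθ.
Split the integral at the breakpoints.
Directly, an antiderivative of (4) sin(2*θ) is -2*cos(2*θ); evaluating from -pi to -pi/2: ∫_{-pi}^{-pi/2} (4) sin(2*θ) dθ = (2) - (-2) = 4.
Directly, an antiderivative of (-1) sin(2*θ) is cos(2*θ)/2; evaluating from -pi/2 to pi/2: ∫_{-pi/2}^{pi/2} (-1) sin(2*θ) dθ = (-1/2) - (-1/2) = 0.
Directly, an antiderivative of (3) sin(2*θ) is -3*cos(2*θ)/2; evaluating from pi/2 to pi: ∫_{pi/2}^{pi} (3) sin(2*θ) dθ = (-3/2) - (3/2) = -3.
Summing the pieces and multiplying by (1/pi) gives b_2 = 1/pi.

1/pi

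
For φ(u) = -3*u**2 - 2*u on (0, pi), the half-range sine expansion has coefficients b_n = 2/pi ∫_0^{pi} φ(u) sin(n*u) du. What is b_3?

-2*pi - 4/3 + 8/(9*pi)

b_3 = 2/pi ∫_0^{pi} (-3*u**2 - 2*u) sin(3*u) du.
Integrating by parts twice (tabular method), an antiderivative of (-3*u**2 - 2*u) sin(3*u) is u**2*cos(3*u) - 2*u*sin(3*u)/3 + 2*u*cos(3*u)/3 - 2*sin(3*u)/9 - 2*cos(3*u)/9; evaluating from 0 to pi: ∫_{0}^{pi} (-3*u**2 - 2*u) sin(3*u) du = (-pi**2 - 2*pi/3 + 2/9) - (-2/9) = -pi**2 - 2*pi/3 + 4/9.
Hence b_3 = (2/pi)·(-pi**2 - 2*pi/3 + 4/9) = -2*pi - 4/3 + 8/(9*pi).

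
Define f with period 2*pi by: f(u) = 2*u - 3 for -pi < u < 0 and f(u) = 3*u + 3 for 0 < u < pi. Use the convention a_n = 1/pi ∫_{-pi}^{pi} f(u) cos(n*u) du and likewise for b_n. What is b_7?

b_7 = 1/pi ∫_{-pi}^{pi} f(u) sin(7*u) du.
Split the integral at the breakpoints.
Integrating by parts (boundary term plus one more integral), an antiderivative of (2*u - 3) sin(7*u) is -2*u*cos(7*u)/7 + 2*sin(7*u)/49 + 3*cos(7*u)/7; evaluating from -pi to 0: ∫_{-pi}^{0} (2*u - 3) sin(7*u) du = (3/7) - (-2*pi/7 - 3/7) = 6/7 + 2*pi/7.
Integrating by parts (boundary term plus one more integral), an antiderivative of (3*u + 3) sin(7*u) is -3*u*cos(7*u)/7 + 3*sin(7*u)/49 - 3*cos(7*u)/7; evaluating from 0 to pi: ∫_{0}^{pi} (3*u + 3) sin(7*u) du = (3/7 + 3*pi/7) - (-3/7) = 6/7 + 3*pi/7.
Summing the pieces and multiplying by (1/pi) gives b_7 = (12 + 5*pi)/(7*pi).

(12 + 5*pi)/(7*pi)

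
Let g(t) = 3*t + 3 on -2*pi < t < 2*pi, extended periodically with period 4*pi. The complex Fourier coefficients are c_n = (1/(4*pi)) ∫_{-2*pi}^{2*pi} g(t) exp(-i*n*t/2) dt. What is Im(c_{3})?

Since g is real-valued, Im(c_{3}) = -(1/(4*pi)) ∫_{-2*pi}^{2*pi} g(t) sin(3*t/2) dt = -b_{3}/2.
Integrating by parts (boundary term plus one more integral), an antiderivative of (3*t + 3) sin(3*t/2) is -2*t*cos(3*t/2) + 4*sin(3*t/2)/3 - 2*cos(3*t/2); evaluating from -2*pi to 2*pi: ∫_{-2*pi}^{2*pi} (3*t + 3) sin(3*t/2) dt = (2 + 4*pi) - (2 - 4*pi) = 8*pi.
Hence Im(c_{3}) = (-1/(4*pi))·(8*pi) = -2.

-2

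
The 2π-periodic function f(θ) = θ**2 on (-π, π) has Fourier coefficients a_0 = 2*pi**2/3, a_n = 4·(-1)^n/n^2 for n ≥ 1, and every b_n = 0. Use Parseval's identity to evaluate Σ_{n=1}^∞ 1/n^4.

pi**4/90

Parseval: a_0^2/2 + Σ a_n^2 = (1/π) ∫_{-π}^{π} f(θ)^2 dθ = 2*pi**4/5.
Subtract a_0^2/2 = 2*pi**4/9: Σ a_n^2 = 8*pi**4/45.
Since a_n^2 = 16/n^4, Σ 1/n^4 = pi**4/90.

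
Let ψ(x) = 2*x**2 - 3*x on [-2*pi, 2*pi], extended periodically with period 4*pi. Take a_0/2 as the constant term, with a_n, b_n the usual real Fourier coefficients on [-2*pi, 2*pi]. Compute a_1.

-32

a_1 = (1/(2*pi)) ∫_{-2*pi}^{2*pi} ψ(x) cos(x/2) dx.
Integrating by parts twice (tabular method), an antiderivative of (2*x**2 - 3*x) cos(x/2) is 4*x**2*sin(x/2) - 6*x*sin(x/2) + 16*x*cos(x/2) - 32*sin(x/2) - 12*cos(x/2); evaluating from -2*pi to 2*pi: ∫_{-2*pi}^{2*pi} (2*x**2 - 3*x) cos(x/2) dx = (12 - 32*pi) - (12 + 32*pi) = -64*pi.
Hence a_1 = (1/(2*pi))·(-64*pi) = -32.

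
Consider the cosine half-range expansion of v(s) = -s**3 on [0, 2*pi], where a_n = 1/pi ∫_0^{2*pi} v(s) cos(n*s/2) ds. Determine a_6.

a_6 = 1/pi ∫_0^{2*pi} (-s**3) cos(3*s) ds.
Integrating by parts three times (tabular method), an antiderivative of (-s**3) cos(3*s) is -s**3*sin(3*s)/3 - s**2*cos(3*s)/3 + 2*s*sin(3*s)/9 + 2*cos(3*s)/27; evaluating from 0 to 2*pi: ∫_{0}^{2*pi} (-s**3) cos(3*s) ds = (2/27 - 4*pi**2/3) - (2/27) = -4*pi**2/3.
Hence a_6 = (1/pi)·(-4*pi**2/3) = -4*pi/3.

-4*pi/3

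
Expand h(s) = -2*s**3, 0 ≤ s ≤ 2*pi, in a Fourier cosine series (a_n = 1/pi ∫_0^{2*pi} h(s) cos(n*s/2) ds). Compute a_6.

-8*pi/3

a_6 = 1/pi ∫_0^{2*pi} (-2*s**3) cos(3*s) ds.
Integrating by parts three times (tabular method), an antiderivative of (-2*s**3) cos(3*s) is -2*s**3*sin(3*s)/3 - 2*s**2*cos(3*s)/3 + 4*s*sin(3*s)/9 + 4*cos(3*s)/27; evaluating from 0 to 2*pi: ∫_{0}^{2*pi} (-2*s**3) cos(3*s) ds = (4/27 - 8*pi**2/3) - (4/27) = -8*pi**2/3.
Hence a_6 = (1/pi)·(-8*pi**2/3) = -8*pi/3.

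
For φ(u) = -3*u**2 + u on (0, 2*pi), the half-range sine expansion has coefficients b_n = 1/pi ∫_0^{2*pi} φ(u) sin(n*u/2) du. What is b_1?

b_1 = 1/pi ∫_0^{2*pi} (-3*u**2 + u) sin(u/2) du.
Integrating by parts twice (tabular method), an antiderivative of (-3*u**2 + u) sin(u/2) is 6*u**2*cos(u/2) - 24*u*sin(u/2) - 2*u*cos(u/2) + 4*sin(u/2) - 48*cos(u/2); evaluating from 0 to 2*pi: ∫_{0}^{2*pi} (-3*u**2 + u) sin(u/2) du = (-24*pi**2 + 4*pi + 48) - (-48) = -24*pi**2 + 4*pi + 96.
Hence b_1 = (1/pi)·(-24*pi**2 + 4*pi + 96) = -24*pi + 4 + 96/pi.

-24*pi + 4 + 96/pi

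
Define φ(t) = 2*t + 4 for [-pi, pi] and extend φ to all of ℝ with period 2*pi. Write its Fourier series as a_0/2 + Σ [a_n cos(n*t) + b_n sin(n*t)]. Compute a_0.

8

a_0 = 1/pi ∫_{-pi}^{pi} φ(t) dt = 1/pi · (8*pi) = 8.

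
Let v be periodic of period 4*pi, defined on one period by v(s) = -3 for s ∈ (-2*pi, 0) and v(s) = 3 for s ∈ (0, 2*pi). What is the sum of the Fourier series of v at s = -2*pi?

0

At s = -2*pi the one-sided limits are v(-2*pi^-) = 3 and v(-2*pi^+) = -3.
By Dirichlet's theorem the series converges to their average, [(3) + (-3)]/2 = 0.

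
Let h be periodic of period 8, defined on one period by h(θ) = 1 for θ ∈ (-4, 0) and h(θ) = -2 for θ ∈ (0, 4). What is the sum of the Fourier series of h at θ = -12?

θ = -12 differs from θ = 4 by -2 full period(s), and the series is 8-periodic.
At θ = 4 the one-sided limits are h(4^-) = -2 and h(4^+) = 1.
By Dirichlet's theorem the series converges to their average, [(-2) + (1)]/2 = -1/2.

-1/2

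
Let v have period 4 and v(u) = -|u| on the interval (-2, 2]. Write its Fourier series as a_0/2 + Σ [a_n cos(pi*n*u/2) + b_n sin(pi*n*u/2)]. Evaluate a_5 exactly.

a_5 = 1/2 ∫_{-2}^{2} v(u) cos(5*pi*u/2) du.
v is even and cos(5*pi*u/2) is even, so the integrand is even and a_5 = ∫_0^{2} v(u) cos(5*pi*u/2) du.
Integrating by parts (boundary term plus one more integral), an antiderivative of (-u) cos(5*pi*u/2) is -2*u*sin(5*pi*u/2)/(5*pi) - 4*cos(5*pi*u/2)/(25*pi**2); evaluating from 0 to 2: ∫_{0}^{2} (-u) cos(5*pi*u/2) du = (4/(25*pi**2)) - (-4/(25*pi**2)) = 8/(25*pi**2).
Hence a_5 = 8/(25*pi**2).

8/(25*pi**2)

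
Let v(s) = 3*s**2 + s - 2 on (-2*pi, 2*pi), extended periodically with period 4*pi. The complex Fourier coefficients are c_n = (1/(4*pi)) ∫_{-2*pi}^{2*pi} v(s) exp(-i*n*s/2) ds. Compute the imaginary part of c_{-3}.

2/3

Since v is real-valued, Im(c_{-3}) = -(1/(4*pi)) ∫_{-2*pi}^{2*pi} v(s) sin(-3*s/2) ds = b_{3}/2.
Integrating by parts twice (tabular method), an antiderivative of (3*s**2 + s - 2) sin(-3*s/2) is 2*s**2*cos(3*s/2) - 8*s*sin(3*s/2)/3 + 2*s*cos(3*s/2)/3 - 4*sin(3*s/2)/9 - 28*cos(3*s/2)/9; evaluating from -2*pi to 2*pi: ∫_{-2*pi}^{2*pi} (3*s**2 + s - 2) sin(-3*s/2) ds = (-8*pi**2 - 4*pi/3 + 28/9) - (-8*pi**2 + 28/9 + 4*pi/3) = -8*pi/3.
Hence Im(c_{-3}) = (-1/(4*pi))·(-8*pi/3) = 2/3.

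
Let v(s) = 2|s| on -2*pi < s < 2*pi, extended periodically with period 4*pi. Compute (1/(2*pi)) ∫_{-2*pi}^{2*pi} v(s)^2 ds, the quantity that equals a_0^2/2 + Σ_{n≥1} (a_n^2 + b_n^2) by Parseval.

(1/(2*pi)) ∫_{-2*pi}^{2*pi} v(s)^2 ds = (1/(2*pi)) · (64*pi**3/3) = 32*pi**2/3.

32*pi**2/3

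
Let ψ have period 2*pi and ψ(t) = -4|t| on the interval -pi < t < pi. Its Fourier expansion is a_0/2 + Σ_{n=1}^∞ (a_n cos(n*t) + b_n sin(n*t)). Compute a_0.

a_0 = 1/pi ∫_{-pi}^{pi} ψ(t) dt = 1/pi · (-4*pi**2) = -4*pi.

-4*pi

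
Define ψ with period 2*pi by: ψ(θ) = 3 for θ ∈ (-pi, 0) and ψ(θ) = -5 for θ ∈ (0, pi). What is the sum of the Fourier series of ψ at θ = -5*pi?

θ = -5*pi differs from θ = -pi by -2 full period(s), and the series is 2*pi-periodic.
At θ = -pi the one-sided limits are ψ(-pi^-) = -5 and ψ(-pi^+) = 3.
By Dirichlet's theorem the series converges to their average, [(-5) + (3)]/2 = -1.

-1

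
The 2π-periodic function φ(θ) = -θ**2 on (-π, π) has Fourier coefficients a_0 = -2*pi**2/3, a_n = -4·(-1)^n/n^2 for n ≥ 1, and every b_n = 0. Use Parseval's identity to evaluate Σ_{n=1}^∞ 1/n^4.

pi**4/90

Parseval: a_0^2/2 + Σ a_n^2 = (1/π) ∫_{-π}^{π} φ(θ)^2 dθ = 2*pi**4/5.
Subtract a_0^2/2 = 2*pi**4/9: Σ a_n^2 = 8*pi**4/45.
Since a_n^2 = 16/n^4, Σ 1/n^4 = pi**4/90.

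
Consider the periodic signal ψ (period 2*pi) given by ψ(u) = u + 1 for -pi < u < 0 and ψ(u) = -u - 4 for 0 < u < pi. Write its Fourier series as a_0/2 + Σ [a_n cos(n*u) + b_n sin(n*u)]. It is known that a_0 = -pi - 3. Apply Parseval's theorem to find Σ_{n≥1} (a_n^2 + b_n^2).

pi**2/6 + 25/2

Parseval: a_0^2/2 + Σ_{n≥1} (a_n^2+b_n^2) = 1/pi ∫_{-pi}^{pi} ψ(u)^2 du = 2*pi**2/3 + 3*pi + 17.
Subtract a_0^2/2 = (3 + pi)**2/2: Σ (a_n^2+b_n^2) = pi**2/6 + 25/2.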